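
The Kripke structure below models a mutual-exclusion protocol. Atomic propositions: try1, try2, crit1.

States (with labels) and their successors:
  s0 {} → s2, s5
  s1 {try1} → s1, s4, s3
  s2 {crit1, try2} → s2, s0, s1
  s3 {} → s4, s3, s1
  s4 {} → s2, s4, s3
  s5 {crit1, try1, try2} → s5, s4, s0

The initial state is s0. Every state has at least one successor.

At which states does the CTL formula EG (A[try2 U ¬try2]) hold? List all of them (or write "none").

States satisfying A[try2 U ¬try2]: {s0, s1, s3, s4}.
States satisfying EG (A[try2 U ¬try2]): {s1, s3, s4}.

{s1, s3, s4}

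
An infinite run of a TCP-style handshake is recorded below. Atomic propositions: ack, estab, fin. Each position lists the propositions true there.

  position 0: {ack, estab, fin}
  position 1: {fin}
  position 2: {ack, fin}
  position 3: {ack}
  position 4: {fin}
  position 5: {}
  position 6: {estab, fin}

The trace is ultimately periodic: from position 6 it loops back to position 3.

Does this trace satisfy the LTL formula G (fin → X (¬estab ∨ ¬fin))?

fin → X (¬estab ∨ ¬fin) holds at every position 0..6, and those are all positions ever visited, so G (fin → X (¬estab ∨ ¬fin)) holds.
Positions where fin holds: 0, 1, 2, 4, 6.
Check X (¬estab ∨ ¬fin) at each: 0→ok, 1→ok, 2→ok, 4→ok, 6→ok.

Yes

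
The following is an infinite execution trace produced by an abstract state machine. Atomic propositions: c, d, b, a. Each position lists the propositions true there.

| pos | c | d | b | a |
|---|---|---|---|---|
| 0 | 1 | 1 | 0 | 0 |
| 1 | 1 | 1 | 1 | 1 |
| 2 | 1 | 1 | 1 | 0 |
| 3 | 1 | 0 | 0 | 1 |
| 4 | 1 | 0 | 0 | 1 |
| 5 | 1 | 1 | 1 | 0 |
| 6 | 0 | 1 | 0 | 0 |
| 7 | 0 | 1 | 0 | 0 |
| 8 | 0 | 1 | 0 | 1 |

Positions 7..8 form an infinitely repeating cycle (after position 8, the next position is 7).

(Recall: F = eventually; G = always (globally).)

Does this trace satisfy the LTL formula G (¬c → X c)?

¬c → X c must hold at every position from 0 onward. It fails at position 6, so G (¬c → X c) is false.
Positions where ¬c holds: 6, 7, 8.
Check X c at each: 6→fails, 7→fails, 8→fails.

Does not hold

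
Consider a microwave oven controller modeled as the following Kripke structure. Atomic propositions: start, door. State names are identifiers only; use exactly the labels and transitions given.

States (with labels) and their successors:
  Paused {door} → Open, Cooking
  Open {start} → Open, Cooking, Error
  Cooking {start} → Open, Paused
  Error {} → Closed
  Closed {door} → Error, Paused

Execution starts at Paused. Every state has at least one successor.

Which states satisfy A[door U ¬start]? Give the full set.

{Paused, Error, Closed}

States satisfying door: {Paused, Closed}.
States satisfying ¬start: {Paused, Error, Closed}.
States satisfying A[door U ¬start]: {Paused, Error, Closed}.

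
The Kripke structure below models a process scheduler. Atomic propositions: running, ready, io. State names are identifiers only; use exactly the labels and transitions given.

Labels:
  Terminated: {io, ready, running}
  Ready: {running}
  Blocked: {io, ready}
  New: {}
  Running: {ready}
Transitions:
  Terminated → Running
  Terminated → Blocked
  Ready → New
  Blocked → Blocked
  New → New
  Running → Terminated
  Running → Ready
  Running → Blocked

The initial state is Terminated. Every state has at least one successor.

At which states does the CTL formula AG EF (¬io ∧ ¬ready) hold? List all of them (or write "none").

States satisfying EF (¬io ∧ ¬ready): {Terminated, Ready, New, Running}.
States satisfying AG EF (¬io ∧ ¬ready): {Ready, New}.

{Ready, New}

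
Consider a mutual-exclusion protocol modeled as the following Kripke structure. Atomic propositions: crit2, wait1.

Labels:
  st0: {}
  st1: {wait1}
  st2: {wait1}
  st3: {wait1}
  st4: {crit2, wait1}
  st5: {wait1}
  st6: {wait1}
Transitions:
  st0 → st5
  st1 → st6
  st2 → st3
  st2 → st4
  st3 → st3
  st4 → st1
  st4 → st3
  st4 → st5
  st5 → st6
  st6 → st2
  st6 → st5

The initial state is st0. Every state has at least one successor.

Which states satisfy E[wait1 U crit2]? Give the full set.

States satisfying wait1: {st1, st2, st3, st4, st5, st6}.
States satisfying crit2: {st4}.
States satisfying E[wait1 U crit2]: {st1, st2, st4, st5, st6}.

{st1, st2, st4, st5, st6}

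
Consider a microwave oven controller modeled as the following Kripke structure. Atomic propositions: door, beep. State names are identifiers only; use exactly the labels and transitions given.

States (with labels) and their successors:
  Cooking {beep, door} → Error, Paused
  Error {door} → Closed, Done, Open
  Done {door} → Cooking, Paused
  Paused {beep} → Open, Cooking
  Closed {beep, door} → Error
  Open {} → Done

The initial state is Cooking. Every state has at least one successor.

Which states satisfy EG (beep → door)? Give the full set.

{Cooking, Error, Done, Closed, Open}

States satisfying beep → door: {Cooking, Error, Done, Closed, Open}.
States satisfying EG (beep → door): {Cooking, Error, Done, Closed, Open}.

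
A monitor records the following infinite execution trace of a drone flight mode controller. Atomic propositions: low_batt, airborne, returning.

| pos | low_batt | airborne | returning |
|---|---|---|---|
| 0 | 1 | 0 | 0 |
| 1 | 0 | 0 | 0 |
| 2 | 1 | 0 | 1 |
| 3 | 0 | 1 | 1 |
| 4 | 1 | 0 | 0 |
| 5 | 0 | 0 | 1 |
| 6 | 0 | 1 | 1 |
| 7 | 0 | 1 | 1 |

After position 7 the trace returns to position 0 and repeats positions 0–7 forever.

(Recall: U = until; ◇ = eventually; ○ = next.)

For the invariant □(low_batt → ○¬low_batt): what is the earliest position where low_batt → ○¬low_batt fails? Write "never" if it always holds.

never

low_batt → ○¬low_batt holds at every position 0..7, and those are all the positions the trace ever visits, so the invariant □(low_batt → ○¬low_batt) is never violated.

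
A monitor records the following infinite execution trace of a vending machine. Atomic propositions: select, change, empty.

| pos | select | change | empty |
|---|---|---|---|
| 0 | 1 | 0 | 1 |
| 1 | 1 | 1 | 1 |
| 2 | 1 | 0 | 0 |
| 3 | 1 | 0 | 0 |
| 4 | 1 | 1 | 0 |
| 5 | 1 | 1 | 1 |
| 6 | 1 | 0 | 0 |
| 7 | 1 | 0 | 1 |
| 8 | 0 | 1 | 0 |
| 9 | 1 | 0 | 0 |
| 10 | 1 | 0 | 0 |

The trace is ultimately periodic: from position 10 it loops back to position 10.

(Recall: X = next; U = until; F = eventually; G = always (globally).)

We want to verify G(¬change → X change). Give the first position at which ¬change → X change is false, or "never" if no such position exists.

Check ¬change → X change at each position in order: 0 ✓, 1 ✓.
At position 2 the labels are {select} and the next position 3 has {select}, so ¬change → X change is false there. This is the first violation.

2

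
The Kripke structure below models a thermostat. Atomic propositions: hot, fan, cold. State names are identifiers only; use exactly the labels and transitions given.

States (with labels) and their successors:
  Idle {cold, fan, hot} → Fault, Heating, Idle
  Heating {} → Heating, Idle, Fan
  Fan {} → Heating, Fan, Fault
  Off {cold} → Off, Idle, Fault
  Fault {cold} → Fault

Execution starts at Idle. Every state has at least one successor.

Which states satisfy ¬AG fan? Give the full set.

{Idle, Heating, Fan, Off, Fault}

States satisfying fan: {Idle}.
States satisfying AG fan: ∅.
States satisfying ¬AG fan: {Idle, Heating, Fan, Off, Fault}.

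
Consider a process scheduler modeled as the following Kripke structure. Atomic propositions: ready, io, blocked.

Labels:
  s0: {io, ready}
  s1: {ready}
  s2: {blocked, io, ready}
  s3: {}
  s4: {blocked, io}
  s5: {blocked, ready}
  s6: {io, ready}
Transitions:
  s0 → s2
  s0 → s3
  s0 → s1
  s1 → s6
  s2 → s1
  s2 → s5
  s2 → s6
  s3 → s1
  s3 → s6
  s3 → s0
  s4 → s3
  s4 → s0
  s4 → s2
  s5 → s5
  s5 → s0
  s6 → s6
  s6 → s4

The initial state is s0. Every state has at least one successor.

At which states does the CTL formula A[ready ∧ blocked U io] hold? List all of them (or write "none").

States satisfying ready ∧ blocked: {s2, s5}.
States satisfying io: {s0, s2, s4, s6}.
States satisfying A[ready ∧ blocked U io]: {s0, s2, s4, s6}.

{s0, s2, s4, s6}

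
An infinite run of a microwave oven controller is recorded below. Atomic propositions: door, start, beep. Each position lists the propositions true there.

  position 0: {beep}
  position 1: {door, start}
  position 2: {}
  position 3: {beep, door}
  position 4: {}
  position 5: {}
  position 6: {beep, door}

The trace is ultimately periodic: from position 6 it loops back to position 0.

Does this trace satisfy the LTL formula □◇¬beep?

Yes

◇¬beep holds at every position 0..6, and those are all positions ever visited, so □◇¬beep holds.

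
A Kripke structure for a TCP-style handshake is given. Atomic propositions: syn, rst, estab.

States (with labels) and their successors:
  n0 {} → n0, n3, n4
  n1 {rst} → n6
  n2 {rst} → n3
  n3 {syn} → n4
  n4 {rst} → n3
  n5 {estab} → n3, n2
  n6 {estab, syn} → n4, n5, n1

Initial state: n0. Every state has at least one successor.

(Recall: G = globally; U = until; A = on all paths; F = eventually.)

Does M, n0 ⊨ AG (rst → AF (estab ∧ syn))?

No

States satisfying rst → AF (estab ∧ syn): {n0, n1, n3, n5, n6}.
States satisfying AG (rst → AF (estab ∧ syn)): ∅.
n4 is reachable from n0 and violates rst → AF (estab ∧ syn), so AG fails at n0.
n0 ∉ Sat(AG (rst → AF (estab ∧ syn))).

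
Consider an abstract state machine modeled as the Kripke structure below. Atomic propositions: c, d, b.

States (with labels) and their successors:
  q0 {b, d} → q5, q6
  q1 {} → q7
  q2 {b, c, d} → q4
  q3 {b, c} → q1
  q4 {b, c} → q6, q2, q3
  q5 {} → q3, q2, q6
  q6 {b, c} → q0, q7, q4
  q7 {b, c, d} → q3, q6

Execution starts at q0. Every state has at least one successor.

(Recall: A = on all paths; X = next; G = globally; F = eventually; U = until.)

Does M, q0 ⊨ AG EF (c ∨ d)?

States satisfying EF (c ∨ d): {q0, q1, q2, q3, q4, q5, q6, q7}.
States satisfying AG EF (c ∨ d): {q0, q1, q2, q3, q4, q5, q6, q7}.
Every state reachable from q0 satisfies EF (c ∨ d).
q0 ∈ Sat(AG EF (c ∨ d)).

Holds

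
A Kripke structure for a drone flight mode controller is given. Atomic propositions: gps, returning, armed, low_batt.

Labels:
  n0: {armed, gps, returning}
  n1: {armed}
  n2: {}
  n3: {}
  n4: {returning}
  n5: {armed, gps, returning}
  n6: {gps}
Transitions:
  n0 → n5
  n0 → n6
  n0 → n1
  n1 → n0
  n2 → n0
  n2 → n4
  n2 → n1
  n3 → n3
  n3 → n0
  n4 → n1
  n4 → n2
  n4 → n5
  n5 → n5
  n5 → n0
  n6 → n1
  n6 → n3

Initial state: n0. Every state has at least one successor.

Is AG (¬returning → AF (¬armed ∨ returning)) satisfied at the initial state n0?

States satisfying ¬returning → AF (¬armed ∨ returning): {n0, n1, n2, n3, n4, n5, n6}.
States satisfying AG (¬returning → AF (¬armed ∨ returning)): {n0, n1, n2, n3, n4, n5, n6}.
Every state reachable from n0 satisfies ¬returning → AF (¬armed ∨ returning).
n0 ∈ Sat(AG (¬returning → AF (¬armed ∨ returning))).

Yes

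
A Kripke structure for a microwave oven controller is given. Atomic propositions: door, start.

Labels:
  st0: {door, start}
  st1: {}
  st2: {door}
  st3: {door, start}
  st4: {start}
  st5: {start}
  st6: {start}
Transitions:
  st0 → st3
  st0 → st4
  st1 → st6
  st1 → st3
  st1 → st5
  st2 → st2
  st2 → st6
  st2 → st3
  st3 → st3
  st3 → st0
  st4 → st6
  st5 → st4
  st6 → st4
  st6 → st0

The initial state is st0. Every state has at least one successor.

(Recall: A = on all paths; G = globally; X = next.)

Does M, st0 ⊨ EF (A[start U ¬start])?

Does not hold

States satisfying A[start U ¬start]: {st1, st2}.
States satisfying EF (A[start U ¬start]): {st1, st2}.
No suitable path/successor from st0 witnesses the formula.
st0 ∉ Sat(EF (A[start U ¬start])).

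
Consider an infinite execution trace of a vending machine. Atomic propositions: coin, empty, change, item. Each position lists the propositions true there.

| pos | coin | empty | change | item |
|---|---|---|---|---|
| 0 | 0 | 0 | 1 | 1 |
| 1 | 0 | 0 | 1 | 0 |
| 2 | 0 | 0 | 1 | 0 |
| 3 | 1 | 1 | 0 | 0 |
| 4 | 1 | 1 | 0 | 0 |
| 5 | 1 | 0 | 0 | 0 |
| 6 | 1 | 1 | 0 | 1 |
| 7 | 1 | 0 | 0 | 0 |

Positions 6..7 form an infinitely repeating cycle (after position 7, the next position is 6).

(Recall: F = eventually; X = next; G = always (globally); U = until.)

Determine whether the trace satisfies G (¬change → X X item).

¬change → X X item must hold at every position from 0 onward. It fails at position 3, so G (¬change → X X item) is false.
Positions where ¬change holds: 3, 4, 5, 6, 7.
Check X X item at each: 3→fails, 4→ok, 5→fails, 6→ok, 7→fails.

No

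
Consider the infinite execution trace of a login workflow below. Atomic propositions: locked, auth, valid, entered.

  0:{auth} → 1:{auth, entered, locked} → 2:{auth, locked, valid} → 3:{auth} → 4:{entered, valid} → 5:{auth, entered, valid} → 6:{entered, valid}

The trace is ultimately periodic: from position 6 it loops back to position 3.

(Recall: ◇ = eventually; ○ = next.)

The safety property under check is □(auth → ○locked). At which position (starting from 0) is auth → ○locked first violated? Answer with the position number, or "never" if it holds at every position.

Check auth → ○locked at each position in order: 0 ✓, 1 ✓.
At position 2 the labels are {auth, locked, valid} and the next position 3 has {auth}, so auth → ○locked is false there. This is the first violation.

2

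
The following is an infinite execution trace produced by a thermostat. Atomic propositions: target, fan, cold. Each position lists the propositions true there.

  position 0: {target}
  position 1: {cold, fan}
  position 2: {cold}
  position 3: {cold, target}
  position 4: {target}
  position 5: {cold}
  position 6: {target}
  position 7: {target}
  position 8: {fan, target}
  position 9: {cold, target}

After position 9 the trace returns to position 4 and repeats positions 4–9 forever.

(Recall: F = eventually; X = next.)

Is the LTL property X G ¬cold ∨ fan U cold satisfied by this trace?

No

The position after 0 is 1; G ¬cold is false there.
Walking from position 0: at position 0, cold has not yet held and fan fails, so fan U cold is false.
At position 0: X G ¬cold is false; fan U cold is false; so X G ¬cold ∨ fan U cold is false.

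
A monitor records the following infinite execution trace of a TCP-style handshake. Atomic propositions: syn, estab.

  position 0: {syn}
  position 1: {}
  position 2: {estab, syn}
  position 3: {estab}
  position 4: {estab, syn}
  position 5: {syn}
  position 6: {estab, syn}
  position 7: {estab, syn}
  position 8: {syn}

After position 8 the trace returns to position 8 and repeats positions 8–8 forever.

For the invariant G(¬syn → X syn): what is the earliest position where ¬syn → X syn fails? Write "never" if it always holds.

never

¬syn → X syn holds at every position 0..8, and those are all the positions the trace ever visits, so the invariant G(¬syn → X syn) is never violated.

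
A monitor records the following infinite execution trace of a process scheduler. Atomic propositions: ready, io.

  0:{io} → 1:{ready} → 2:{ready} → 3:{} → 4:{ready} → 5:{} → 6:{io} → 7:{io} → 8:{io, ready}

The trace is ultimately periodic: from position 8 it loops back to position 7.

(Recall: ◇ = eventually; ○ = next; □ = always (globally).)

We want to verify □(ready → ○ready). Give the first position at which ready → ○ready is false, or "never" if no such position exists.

Check ready → ○ready at each position in order: 0 ✓, 1 ✓.
At position 2 the labels are {ready} and the next position 3 has {}, so ready → ○ready is false there. This is the first violation.

2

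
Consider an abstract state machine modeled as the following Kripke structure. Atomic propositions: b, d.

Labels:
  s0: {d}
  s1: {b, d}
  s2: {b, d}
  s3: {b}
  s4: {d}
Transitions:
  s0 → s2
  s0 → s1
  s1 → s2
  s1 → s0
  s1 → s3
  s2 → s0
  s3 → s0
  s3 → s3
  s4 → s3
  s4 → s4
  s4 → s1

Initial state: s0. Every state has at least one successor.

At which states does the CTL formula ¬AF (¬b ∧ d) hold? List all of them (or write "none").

States satisfying ¬b ∧ d: {s0, s4}.
States satisfying AF (¬b ∧ d): {s0, s2, s4}.
States satisfying ¬AF (¬b ∧ d): {s1, s3}.

{s1, s3}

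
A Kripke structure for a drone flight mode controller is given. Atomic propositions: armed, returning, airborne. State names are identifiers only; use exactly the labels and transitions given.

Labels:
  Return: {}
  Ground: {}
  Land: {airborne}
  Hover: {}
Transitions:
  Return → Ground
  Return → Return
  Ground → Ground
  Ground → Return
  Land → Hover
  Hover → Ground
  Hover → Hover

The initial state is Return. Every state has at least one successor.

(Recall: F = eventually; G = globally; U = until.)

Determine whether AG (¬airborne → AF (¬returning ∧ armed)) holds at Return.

No

States satisfying ¬airborne → AF (¬returning ∧ armed): {Land}.
States satisfying AG (¬airborne → AF (¬returning ∧ armed)): ∅.
Ground is reachable from Return and violates ¬airborne → AF (¬returning ∧ armed), so AG fails at Return.
Return ∉ Sat(AG (¬airborne → AF (¬returning ∧ armed))).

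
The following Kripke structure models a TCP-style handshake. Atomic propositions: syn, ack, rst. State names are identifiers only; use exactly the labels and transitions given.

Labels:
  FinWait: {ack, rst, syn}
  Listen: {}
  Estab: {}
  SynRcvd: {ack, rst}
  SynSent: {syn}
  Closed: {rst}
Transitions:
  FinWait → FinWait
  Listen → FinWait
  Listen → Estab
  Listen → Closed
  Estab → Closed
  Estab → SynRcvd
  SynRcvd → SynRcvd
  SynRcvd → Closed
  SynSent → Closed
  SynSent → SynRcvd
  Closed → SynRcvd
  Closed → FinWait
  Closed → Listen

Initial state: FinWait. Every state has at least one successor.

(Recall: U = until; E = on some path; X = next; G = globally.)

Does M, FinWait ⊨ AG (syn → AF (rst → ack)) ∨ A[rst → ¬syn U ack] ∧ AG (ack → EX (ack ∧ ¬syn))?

States satisfying syn → AF (rst → ack): {FinWait, Listen, Estab, SynRcvd, SynSent, Closed}.
States satisfying AG (syn → AF (rst → ack)): {FinWait, Listen, Estab, SynRcvd, SynSent, Closed}.
States satisfying rst → ¬syn: {Listen, Estab, SynRcvd, SynSent, Closed}.
States satisfying ack: {FinWait, SynRcvd}.
States satisfying A[rst → ¬syn U ack]: {FinWait, SynRcvd}.
States satisfying ack → EX (ack ∧ ¬syn): {Listen, Estab, SynRcvd, SynSent, Closed}.
States satisfying AG (ack → EX (ack ∧ ¬syn)): ∅.
States satisfying A[rst → ¬syn U ack] ∧ AG (ack → EX (ack ∧ ¬syn)): ∅.
States satisfying AG (syn → AF (rst → ack)) ∨ A[rst → ¬syn U ack] ∧ AG (ack → EX (ack ∧ ¬syn)): {FinWait, Listen, Estab, SynRcvd, SynSent, Closed}.
FinWait ∈ Sat(AG (syn → AF (rst → ack)) ∨ A[rst → ¬syn U ack] ∧ AG (ack → EX (ack ∧ ¬syn))).

Yes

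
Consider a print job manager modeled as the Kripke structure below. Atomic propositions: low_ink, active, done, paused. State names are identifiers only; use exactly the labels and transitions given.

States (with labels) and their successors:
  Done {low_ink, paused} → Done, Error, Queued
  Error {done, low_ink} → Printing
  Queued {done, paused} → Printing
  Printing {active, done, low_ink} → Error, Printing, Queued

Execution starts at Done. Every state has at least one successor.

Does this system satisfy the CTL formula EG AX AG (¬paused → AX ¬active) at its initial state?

Violated

States satisfying AX AG (¬paused → AX ¬active): ∅.
States satisfying EG AX AG (¬paused → AX ¬active): ∅.
No suitable path/successor from Done witnesses the formula.
Done ∉ Sat(EG AX AG (¬paused → AX ¬active)).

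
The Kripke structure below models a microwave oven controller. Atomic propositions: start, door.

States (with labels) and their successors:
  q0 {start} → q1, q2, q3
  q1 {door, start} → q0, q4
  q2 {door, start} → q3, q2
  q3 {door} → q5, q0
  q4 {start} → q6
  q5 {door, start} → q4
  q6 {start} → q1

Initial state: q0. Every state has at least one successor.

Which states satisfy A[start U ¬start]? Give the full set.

{q3}

States satisfying start: {q0, q1, q2, q4, q5, q6}.
States satisfying ¬start: {q3}.
States satisfying A[start U ¬start]: {q3}.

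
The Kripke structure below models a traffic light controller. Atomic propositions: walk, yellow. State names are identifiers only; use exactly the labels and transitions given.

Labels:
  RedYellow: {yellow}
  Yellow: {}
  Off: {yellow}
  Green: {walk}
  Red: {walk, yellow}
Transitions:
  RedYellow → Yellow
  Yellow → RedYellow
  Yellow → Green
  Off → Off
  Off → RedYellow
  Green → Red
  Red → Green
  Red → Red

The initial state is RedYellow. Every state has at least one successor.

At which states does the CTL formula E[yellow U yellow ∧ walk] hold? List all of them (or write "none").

{Red}

States satisfying yellow: {RedYellow, Off, Red}.
States satisfying yellow ∧ walk: {Red}.
States satisfying E[yellow U yellow ∧ walk]: {Red}.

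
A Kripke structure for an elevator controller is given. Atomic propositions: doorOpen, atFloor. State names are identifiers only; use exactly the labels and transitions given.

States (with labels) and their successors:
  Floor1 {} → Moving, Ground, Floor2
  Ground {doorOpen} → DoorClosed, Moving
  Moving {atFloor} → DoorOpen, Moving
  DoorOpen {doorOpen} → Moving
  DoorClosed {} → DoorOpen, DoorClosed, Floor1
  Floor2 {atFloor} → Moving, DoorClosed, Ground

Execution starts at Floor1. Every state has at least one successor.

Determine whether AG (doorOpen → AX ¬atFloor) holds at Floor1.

Violated

States satisfying doorOpen → AX ¬atFloor: {Floor1, Moving, DoorClosed, Floor2}.
States satisfying AG (doorOpen → AX ¬atFloor): ∅.
DoorOpen is reachable from Floor1 and violates doorOpen → AX ¬atFloor, so AG fails at Floor1.
Floor1 ∉ Sat(AG (doorOpen → AX ¬atFloor)).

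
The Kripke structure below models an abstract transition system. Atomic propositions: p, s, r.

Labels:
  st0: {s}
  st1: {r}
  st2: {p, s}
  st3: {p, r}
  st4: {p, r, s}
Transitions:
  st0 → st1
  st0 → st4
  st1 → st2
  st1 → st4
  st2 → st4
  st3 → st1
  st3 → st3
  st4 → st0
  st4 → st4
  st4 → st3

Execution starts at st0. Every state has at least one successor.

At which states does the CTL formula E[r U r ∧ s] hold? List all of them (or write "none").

States satisfying r: {st1, st3, st4}.
States satisfying r ∧ s: {st4}.
States satisfying E[r U r ∧ s]: {st1, st3, st4}.

{st1, st3, st4}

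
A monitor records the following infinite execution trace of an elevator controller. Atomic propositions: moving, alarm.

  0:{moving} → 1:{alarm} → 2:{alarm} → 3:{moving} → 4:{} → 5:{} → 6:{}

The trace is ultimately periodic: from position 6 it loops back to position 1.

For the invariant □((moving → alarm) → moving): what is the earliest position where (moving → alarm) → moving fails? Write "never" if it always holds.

1

Check (moving → alarm) → moving at each position in order: 0 ✓.
At position 1 the labels are {alarm}, so (moving → alarm) → moving is false there. This is the first violation.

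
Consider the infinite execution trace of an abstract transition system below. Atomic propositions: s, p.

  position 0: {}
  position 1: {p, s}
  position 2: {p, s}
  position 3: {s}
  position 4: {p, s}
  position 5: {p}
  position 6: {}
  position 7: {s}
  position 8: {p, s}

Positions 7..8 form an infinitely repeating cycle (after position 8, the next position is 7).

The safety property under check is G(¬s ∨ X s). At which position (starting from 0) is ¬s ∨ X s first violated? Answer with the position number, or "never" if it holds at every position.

4

Check ¬s ∨ X s at each position in order: 0 ✓, 1 ✓, 2 ✓, 3 ✓.
At position 4 the labels are {p, s} and the next position 5 has {p}, so ¬s ∨ X s is false there. This is the first violation.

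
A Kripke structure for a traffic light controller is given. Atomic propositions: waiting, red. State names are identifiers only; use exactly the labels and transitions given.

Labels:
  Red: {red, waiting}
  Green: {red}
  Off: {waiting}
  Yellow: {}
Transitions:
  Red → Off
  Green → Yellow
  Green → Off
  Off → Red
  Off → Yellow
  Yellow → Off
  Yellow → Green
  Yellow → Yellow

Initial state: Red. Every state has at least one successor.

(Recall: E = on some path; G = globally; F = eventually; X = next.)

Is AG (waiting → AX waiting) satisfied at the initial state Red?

States satisfying waiting → AX waiting: {Red, Green, Yellow}.
States satisfying AG (waiting → AX waiting): ∅.
Off is reachable from Red and violates waiting → AX waiting, so AG fails at Red.
Red ∉ Sat(AG (waiting → AX waiting)).

Does not hold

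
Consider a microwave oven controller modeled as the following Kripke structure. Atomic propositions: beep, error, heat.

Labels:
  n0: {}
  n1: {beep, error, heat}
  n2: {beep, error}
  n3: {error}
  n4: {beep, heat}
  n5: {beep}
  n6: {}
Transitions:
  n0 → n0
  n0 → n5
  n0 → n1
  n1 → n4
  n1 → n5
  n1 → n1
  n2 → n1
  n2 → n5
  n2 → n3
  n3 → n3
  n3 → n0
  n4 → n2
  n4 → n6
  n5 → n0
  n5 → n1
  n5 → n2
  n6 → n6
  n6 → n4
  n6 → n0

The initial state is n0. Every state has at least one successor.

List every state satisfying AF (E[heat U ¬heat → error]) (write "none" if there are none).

States satisfying E[heat U ¬heat → error]: {n1, n2, n3, n4}.
States satisfying AF (E[heat U ¬heat → error]): {n1, n2, n3, n4}.

{n1, n2, n3, n4}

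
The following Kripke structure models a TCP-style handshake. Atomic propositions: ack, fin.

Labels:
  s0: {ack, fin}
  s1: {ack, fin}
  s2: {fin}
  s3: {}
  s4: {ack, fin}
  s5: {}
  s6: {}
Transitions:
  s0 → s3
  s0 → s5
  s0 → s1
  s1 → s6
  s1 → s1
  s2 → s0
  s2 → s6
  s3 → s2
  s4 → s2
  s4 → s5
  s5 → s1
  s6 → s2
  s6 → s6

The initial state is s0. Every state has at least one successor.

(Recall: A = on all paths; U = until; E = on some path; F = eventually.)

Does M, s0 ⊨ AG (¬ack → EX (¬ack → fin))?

Yes

States satisfying ¬ack → EX (¬ack → fin): {s0, s1, s2, s3, s4, s5, s6}.
States satisfying AG (¬ack → EX (¬ack → fin)): {s0, s1, s2, s3, s4, s5, s6}.
Every state reachable from s0 satisfies ¬ack → EX (¬ack → fin).
s0 ∈ Sat(AG (¬ack → EX (¬ack → fin))).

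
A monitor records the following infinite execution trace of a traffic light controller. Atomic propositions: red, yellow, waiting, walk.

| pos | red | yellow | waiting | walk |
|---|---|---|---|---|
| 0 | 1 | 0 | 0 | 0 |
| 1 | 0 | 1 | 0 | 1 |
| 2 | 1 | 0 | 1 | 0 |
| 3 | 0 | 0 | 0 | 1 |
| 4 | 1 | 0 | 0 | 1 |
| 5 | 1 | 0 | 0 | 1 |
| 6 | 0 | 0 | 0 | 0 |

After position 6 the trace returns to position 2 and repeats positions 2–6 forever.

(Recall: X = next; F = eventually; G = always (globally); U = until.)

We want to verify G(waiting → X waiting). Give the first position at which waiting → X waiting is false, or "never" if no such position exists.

2

Check waiting → X waiting at each position in order: 0 ✓, 1 ✓.
At position 2 the labels are {red, waiting} and the next position 3 has {walk}, so waiting → X waiting is false there. This is the first violation.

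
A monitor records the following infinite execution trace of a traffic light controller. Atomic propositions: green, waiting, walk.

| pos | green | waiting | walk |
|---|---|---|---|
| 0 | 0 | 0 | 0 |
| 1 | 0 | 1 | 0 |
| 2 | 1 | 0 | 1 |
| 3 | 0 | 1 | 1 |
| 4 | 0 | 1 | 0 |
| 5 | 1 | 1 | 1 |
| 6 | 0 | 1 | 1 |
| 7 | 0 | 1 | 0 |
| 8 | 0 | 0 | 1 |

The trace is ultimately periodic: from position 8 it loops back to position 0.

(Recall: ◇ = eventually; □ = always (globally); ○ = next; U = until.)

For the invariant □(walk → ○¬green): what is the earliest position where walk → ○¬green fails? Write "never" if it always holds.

walk → ○¬green holds at every position 0..8, and those are all the positions the trace ever visits, so the invariant □(walk → ○¬green) is never violated.

never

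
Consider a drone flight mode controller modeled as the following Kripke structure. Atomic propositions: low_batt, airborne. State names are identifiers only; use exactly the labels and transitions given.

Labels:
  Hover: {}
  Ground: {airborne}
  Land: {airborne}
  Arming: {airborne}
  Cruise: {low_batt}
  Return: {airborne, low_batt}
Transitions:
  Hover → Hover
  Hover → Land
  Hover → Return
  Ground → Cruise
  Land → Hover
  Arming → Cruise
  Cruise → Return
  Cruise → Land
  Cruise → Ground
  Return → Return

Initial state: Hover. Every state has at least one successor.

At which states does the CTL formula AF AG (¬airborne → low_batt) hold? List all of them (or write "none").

{Return}

States satisfying AG (¬airborne → low_batt): {Return}.
States satisfying AF AG (¬airborne → low_batt): {Return}.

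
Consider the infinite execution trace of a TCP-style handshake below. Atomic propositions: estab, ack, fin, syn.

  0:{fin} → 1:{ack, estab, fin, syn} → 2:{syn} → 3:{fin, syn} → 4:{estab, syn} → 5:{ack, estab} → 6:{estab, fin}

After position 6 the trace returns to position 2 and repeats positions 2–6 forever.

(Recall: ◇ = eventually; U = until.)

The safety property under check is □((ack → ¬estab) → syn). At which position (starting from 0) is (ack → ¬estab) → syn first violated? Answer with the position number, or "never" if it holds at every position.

At position 0 the labels are {fin}, so (ack → ¬estab) → syn is false there. This is the first violation.

0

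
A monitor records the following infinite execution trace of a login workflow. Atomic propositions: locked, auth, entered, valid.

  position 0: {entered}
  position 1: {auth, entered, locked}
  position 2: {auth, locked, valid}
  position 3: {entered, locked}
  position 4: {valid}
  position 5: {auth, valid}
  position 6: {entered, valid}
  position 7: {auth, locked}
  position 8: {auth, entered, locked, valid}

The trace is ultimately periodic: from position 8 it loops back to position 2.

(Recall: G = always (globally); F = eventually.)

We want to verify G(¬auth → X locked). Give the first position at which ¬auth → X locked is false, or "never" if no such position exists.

3

Check ¬auth → X locked at each position in order: 0 ✓, 1 ✓, 2 ✓.
At position 3 the labels are {entered, locked} and the next position 4 has {valid}, so ¬auth → X locked is false there. This is the first violation.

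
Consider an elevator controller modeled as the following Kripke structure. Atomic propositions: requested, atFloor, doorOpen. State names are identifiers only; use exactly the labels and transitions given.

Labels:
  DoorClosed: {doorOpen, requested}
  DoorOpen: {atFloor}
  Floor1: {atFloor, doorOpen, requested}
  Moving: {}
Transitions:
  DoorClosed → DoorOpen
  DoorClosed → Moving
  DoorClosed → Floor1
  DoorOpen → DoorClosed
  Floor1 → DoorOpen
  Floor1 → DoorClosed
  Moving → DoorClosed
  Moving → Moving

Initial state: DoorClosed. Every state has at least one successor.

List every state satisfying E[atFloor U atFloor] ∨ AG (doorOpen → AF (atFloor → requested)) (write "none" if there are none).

{DoorClosed, DoorOpen, Floor1, Moving}

States satisfying atFloor: {DoorOpen, Floor1}.
States satisfying E[atFloor U atFloor]: {DoorOpen, Floor1}.
States satisfying doorOpen → AF (atFloor → requested): {DoorClosed, DoorOpen, Floor1, Moving}.
States satisfying AG (doorOpen → AF (atFloor → requested)): {DoorClosed, DoorOpen, Floor1, Moving}.
States satisfying E[atFloor U atFloor] ∨ AG (doorOpen → AF (atFloor → requested)): {DoorClosed, DoorOpen, Floor1, Moving}.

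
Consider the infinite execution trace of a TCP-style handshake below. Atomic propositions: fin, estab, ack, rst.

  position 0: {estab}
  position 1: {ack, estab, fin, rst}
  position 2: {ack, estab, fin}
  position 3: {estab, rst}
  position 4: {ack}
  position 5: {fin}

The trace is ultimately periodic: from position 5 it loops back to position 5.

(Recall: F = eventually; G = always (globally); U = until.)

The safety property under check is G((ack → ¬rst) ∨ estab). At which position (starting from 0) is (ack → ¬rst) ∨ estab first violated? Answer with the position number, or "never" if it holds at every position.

never

(ack → ¬rst) ∨ estab holds at every position 0..5, and those are all the positions the trace ever visits, so the invariant G((ack → ¬rst) ∨ estab) is never violated.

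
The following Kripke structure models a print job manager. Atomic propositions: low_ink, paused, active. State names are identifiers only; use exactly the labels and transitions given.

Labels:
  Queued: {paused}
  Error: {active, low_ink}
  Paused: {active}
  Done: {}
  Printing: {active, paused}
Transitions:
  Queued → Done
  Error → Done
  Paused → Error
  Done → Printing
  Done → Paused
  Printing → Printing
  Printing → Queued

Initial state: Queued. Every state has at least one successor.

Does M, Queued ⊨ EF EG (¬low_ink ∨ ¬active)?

States satisfying EG (¬low_ink ∨ ¬active): {Queued, Done, Printing}.
States satisfying EF EG (¬low_ink ∨ ¬active): {Queued, Error, Paused, Done, Printing}.
Some path from Queued reaches a state where EG (¬low_ink ∨ ¬active) holds.
Queued ∈ Sat(EF EG (¬low_ink ∨ ¬active)).

Yes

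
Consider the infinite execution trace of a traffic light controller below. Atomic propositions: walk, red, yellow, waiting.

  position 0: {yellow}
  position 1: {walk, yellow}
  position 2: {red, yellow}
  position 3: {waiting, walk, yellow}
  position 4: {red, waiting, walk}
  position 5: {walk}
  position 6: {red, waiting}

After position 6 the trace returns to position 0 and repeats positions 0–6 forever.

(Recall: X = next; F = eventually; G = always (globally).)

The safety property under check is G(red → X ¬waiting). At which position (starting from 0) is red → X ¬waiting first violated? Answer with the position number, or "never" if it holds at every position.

2

Check red → X ¬waiting at each position in order: 0 ✓, 1 ✓.
At position 2 the labels are {red, yellow} and the next position 3 has {waiting, walk, yellow}, so red → X ¬waiting is false there. This is the first violation.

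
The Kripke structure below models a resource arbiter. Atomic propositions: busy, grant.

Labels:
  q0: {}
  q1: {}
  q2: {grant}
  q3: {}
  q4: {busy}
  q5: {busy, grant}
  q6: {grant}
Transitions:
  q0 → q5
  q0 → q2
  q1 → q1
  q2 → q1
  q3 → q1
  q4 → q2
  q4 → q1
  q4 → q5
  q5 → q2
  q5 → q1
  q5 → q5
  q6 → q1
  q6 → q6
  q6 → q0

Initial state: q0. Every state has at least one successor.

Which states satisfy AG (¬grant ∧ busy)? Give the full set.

States satisfying ¬grant ∧ busy: {q4}.
States satisfying AG (¬grant ∧ busy): ∅.

none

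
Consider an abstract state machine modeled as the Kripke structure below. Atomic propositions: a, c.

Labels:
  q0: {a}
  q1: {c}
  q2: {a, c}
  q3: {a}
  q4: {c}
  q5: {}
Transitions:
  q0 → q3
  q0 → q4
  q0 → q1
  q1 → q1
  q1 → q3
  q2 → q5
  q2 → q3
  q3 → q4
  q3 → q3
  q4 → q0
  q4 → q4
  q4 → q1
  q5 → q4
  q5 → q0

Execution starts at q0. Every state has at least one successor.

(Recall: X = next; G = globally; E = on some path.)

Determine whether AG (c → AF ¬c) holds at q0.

No

States satisfying c → AF ¬c: {q0, q2, q3, q5}.
States satisfying AG (c → AF ¬c): ∅.
q1 is reachable from q0 and violates c → AF ¬c, so AG fails at q0.
q0 ∉ Sat(AG (c → AF ¬c)).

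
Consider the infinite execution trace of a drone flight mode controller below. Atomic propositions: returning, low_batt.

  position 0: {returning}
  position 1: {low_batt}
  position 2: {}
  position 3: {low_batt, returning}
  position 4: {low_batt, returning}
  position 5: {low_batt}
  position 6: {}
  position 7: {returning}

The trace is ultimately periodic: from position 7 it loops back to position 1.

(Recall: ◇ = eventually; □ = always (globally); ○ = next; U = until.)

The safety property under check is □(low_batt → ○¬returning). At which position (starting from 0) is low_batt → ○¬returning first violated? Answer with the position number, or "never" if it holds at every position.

3

Check low_batt → ○¬returning at each position in order: 0 ✓, 1 ✓, 2 ✓.
At position 3 the labels are {low_batt, returning} and the next position 4 has {low_batt, returning}, so low_batt → ○¬returning is false there. This is the first violation.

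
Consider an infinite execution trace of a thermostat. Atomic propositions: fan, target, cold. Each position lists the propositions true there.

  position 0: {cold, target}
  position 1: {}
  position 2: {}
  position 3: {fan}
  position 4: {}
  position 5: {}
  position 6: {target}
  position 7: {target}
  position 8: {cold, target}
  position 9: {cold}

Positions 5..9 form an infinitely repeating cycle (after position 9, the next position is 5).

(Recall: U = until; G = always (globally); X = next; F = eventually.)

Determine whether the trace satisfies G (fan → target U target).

fan → target U target must hold at every position from 0 onward. It fails at position 3, so G (fan → target U target) is false.
Positions where fan holds: 3.
Check target U target at each: 3→fails.

Violated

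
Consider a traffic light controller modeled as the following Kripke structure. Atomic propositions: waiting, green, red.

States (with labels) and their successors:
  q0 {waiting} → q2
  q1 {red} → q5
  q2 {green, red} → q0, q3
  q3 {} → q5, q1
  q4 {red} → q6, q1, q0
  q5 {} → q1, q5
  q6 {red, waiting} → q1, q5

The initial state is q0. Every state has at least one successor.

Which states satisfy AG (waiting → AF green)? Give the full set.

{q0, q1, q2, q3, q5}

States satisfying waiting → AF green: {q0, q1, q2, q3, q4, q5}.
States satisfying AG (waiting → AF green): {q0, q1, q2, q3, q5}.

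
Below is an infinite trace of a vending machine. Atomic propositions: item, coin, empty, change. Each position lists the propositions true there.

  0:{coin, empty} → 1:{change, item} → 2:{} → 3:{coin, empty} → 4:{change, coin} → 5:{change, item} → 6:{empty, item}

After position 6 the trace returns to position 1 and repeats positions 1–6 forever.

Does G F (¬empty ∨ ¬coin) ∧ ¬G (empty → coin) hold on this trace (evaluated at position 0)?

F (¬empty ∨ ¬coin) holds at every position 0..6, and those are all positions ever visited, so G F (¬empty ∨ ¬coin) holds.
At position 0: G F (¬empty ∨ ¬coin) is true; ¬G (empty → coin) is true; so G F (¬empty ∨ ¬coin) ∧ ¬G (empty → coin) is true.

Holds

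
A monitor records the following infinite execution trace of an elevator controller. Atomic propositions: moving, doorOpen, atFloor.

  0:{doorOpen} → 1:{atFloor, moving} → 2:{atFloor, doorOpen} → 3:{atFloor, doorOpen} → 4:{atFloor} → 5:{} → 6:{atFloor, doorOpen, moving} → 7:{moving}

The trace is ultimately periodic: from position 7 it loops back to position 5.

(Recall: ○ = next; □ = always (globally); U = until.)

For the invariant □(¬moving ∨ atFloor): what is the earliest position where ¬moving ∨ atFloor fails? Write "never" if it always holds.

7

Check ¬moving ∨ atFloor at each position in order: 0 ✓, 1 ✓, 2 ✓, 3 ✓, 4 ✓, 5 ✓, 6 ✓.
At position 7 the labels are {moving}, so ¬moving ∨ atFloor is false there. This is the first violation.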